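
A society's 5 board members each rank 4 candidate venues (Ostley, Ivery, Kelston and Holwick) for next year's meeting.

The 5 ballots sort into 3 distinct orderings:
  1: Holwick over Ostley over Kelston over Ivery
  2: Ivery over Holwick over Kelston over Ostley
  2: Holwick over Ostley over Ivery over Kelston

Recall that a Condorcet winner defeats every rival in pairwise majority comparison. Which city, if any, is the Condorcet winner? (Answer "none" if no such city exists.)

Holwick

Pairwise majorities:
Ostley vs Ivery: 3 to 2, Ostley.
Ostley vs Kelston: Ostley wins 3–2.
Ostley vs Holwick: Ostley preferred on 0 ballots; Holwick wins 5–0.
Ivery vs Kelston: Ivery is ranked higher on 2+2 = 4 ballots, Kelston on 1. Ivery wins 4–1.
Ivery–Holwick: Holwick 3–2.
Kelston vs Holwick: Holwick, 5–0.
Holwick wins every pairwise contest, so Holwick is the Condorcet winner.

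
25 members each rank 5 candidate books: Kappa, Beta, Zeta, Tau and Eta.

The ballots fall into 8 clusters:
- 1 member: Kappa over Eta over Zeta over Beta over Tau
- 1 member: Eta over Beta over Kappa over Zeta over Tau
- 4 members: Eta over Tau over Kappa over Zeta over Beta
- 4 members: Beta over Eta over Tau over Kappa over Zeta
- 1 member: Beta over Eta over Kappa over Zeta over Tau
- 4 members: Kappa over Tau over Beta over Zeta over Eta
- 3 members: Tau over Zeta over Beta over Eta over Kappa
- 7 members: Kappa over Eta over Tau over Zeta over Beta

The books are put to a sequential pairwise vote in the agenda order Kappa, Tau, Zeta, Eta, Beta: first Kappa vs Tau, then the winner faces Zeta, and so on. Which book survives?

Eta

Round 1: Kappa vs Tau — 14–11, Kappa advances.
Round 2: Kappa vs Zeta — 22–3, Kappa advances.
Round 3: Kappa vs Eta — 12–13, Eta advances.
Round 4: Eta vs Beta — 13–12, Eta advances.
The agenda winner is Eta.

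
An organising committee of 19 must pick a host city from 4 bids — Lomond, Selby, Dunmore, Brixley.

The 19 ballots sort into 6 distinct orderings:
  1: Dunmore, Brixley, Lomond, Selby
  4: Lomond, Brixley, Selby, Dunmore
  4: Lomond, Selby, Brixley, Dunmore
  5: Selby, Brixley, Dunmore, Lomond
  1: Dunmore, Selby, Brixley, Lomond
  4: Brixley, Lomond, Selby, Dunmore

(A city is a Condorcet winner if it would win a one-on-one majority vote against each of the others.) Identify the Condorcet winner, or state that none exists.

none

Head-to-head results (19 organisers):
Lomond–Selby: Lomond 13–6.
Lomond vs Dunmore: 12 to 7, Lomond.
Lomond vs Brixley: Brixley wins 11–8.
Selby vs Dunmore: Selby preferred on 4+4+5+4 = 17 ballots; Selby wins 17–2.
Selby vs Brixley: Selby is ranked higher on 4+5+1 = 10 ballots, Brixley on 9. Selby wins 10–9.
Dunmore vs Brixley: 1+1 = 2 for Dunmore, 17 for Brixley — Brixley by 17–2.
Every city loses at least once (Lomond loses to Brixley; Selby loses to Lomond; Dunmore loses to Lomond; Brixley loses to Selby). The majority relation contains the cycle Lomond → Selby → Brixley → Lomond, so there is no Condorcet winner.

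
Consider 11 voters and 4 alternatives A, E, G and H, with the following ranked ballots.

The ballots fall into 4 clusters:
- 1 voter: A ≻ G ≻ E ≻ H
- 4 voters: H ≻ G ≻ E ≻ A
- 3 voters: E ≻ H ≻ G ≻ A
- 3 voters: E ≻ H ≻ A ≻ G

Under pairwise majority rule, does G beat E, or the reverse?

E

Ballots ranking G above E: 1 + 4 = 5.
Ballots ranking E above G: 11 − 5 = 6.
E wins the head-to-head 6–5.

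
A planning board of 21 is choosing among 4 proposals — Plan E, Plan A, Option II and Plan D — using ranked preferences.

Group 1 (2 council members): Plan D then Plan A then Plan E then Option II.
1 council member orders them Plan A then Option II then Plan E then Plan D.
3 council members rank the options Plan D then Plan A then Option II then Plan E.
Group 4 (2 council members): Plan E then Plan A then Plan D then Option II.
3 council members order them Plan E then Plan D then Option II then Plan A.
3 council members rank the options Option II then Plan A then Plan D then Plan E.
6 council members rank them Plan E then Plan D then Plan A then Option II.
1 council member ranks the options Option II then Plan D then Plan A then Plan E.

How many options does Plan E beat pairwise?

3

Plan E against each rival (21 council members):
Plan E vs Plan A: Plan E, 11–10.
Plan E vs Option II: 13 to 8, Plan E.
Plan E–Plan D: Plan E 12–9.
Plan E beats Plan A, Option II, Plan D — 3 pairwise wins.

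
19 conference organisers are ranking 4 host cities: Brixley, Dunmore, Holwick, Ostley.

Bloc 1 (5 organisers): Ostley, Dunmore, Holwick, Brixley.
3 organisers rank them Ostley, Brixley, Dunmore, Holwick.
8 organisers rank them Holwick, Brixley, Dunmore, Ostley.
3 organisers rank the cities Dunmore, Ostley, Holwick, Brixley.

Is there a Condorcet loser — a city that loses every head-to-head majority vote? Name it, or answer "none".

Pairwise majorities:
Brixley vs Dunmore: 11 to 8, Brixley.
Brixley vs Holwick: Brixley preferred on 3 ballots; Holwick wins 16–3.
Brixley vs Ostley: Ostley, 11–8.
Dunmore vs Holwick: Dunmore wins 11–8.
Dunmore vs Ostley: Dunmore preferred on 8+3 = 11 ballots; Dunmore wins 11–8.
Holwick–Ostley: Ostley 11–8.
No city is winless: Brixley beats Dunmore; Dunmore beats Holwick; Holwick beats Brixley; Ostley beats Brixley. There is no Condorcet loser.

none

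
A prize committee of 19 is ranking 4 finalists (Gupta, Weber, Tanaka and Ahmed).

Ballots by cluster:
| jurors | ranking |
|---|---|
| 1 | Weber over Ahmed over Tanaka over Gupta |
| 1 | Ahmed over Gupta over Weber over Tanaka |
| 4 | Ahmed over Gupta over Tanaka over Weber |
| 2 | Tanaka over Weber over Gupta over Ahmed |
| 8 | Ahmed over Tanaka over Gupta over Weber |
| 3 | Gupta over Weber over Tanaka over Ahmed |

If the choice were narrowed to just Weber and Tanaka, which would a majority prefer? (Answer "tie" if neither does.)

Tanaka

Ballots ranking Weber above Tanaka: 1 + 1 + 3 = 5.
Ballots ranking Tanaka above Weber: 19 − 5 = 14.
Tanaka wins the head-to-head 14–5.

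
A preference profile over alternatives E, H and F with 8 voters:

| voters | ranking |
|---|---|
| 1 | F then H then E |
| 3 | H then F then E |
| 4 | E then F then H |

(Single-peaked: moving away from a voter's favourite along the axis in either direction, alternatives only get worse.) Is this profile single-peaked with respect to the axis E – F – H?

yes

Axis positions: E=1, F=2, H=3.
Cluster 1 (peak F at position 2): ranking walks positions 2-3-1, expanding outward from the peak — single-peaked.
Cluster 2 (peak H at position 3): ranking walks positions 3-2-1, expanding outward from the peak — single-peaked.
Cluster 3 (peak E at position 1): ranking walks positions 1-2-3, expanding outward from the peak — single-peaked.
Every ranking is single-peaked on this axis.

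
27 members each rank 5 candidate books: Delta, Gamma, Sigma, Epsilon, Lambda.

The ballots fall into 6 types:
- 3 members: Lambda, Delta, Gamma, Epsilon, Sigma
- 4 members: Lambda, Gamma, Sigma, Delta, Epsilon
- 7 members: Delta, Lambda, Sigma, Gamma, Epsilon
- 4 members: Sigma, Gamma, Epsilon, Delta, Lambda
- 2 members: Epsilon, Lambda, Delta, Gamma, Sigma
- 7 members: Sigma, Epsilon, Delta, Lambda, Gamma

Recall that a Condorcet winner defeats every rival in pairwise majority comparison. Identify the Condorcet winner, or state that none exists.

none

Pairwise majorities:
Delta–Gamma: Delta 19–8.
Delta vs Sigma: Sigma, 15–12.
Delta–Epsilon: Delta 14–13.
Delta vs Lambda: Delta, 18–9.
Gamma vs Sigma: Sigma, 18–9.
Gamma vs Epsilon: Gamma, 18–9.
Gamma–Lambda: Lambda 23–4.
Sigma vs Epsilon: Sigma, 22–5.
Sigma vs Lambda: Lambda wins 16–11.
Epsilon vs Lambda: Lambda wins 14–13.
Each book drops at least one matchup (Delta loses to Sigma; Gamma loses to Delta; Sigma loses to Lambda; Epsilon loses to Delta; Lambda loses to Delta); the cycle Delta → Lambda → Sigma → Delta rules out a Condorcet winner.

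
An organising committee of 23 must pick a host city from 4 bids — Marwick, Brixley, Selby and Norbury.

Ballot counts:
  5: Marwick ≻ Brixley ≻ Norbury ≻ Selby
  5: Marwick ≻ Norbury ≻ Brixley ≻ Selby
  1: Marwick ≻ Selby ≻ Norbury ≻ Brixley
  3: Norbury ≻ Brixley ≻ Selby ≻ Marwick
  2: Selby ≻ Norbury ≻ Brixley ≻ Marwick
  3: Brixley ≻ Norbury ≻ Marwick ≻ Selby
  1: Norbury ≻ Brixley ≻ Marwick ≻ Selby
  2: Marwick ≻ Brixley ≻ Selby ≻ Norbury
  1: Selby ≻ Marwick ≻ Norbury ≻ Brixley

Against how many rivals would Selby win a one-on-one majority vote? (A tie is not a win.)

Selby against each rival (23 organisers):
Selby vs Marwick: Selby is ranked higher on 3+2+1 = 6 ballots, Marwick on 17. Marwick wins 17–6.
Selby vs Brixley: Selby is ranked higher on 1+2+1 = 4 ballots, Brixley on 19. Brixley wins 19–4.
Selby vs Norbury: Norbury wins 17–6.
Selby beats no one; loses to Marwick, Brixley, Norbury — 0 pairwise wins.

0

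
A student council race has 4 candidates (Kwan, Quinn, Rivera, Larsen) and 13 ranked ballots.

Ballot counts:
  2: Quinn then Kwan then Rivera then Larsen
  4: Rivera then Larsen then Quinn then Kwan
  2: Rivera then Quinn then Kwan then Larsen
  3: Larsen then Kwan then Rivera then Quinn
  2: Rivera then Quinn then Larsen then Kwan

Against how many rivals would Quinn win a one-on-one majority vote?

1

Quinn against each rival (13 voters):
Quinn vs Kwan: Quinn, 10–3.
Quinn vs Rivera: Quinn preferred on 2 ballots; Rivera wins 11–2.
Quinn vs Larsen: Larsen, 7–6.
Quinn beats Kwan; loses to Rivera, Larsen — 1 pairwise win.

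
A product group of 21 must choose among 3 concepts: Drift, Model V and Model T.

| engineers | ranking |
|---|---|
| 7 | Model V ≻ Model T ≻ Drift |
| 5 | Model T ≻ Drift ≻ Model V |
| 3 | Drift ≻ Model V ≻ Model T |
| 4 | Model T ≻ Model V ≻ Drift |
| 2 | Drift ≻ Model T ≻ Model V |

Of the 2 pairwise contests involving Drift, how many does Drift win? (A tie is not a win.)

Drift against each rival (21 engineers):
Drift vs Model V: Model V wins 11–10.
Drift vs Model T: Model T, 16–5.
Drift beats no one; loses to Model V, Model T — 0 pairwise wins.

0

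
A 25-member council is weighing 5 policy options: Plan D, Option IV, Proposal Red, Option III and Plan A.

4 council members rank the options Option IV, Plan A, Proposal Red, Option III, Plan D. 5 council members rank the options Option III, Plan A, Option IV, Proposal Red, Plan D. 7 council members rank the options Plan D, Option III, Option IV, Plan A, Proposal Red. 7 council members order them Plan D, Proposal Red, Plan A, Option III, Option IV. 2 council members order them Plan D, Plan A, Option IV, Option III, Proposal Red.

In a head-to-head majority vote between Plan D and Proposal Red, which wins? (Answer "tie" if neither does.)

Plan D

Ballots ranking Plan D above Proposal Red: 7 + 7 + 2 = 16.
Ballots ranking Proposal Red above Plan D: 25 − 16 = 9.
Plan D wins the head-to-head 16–9.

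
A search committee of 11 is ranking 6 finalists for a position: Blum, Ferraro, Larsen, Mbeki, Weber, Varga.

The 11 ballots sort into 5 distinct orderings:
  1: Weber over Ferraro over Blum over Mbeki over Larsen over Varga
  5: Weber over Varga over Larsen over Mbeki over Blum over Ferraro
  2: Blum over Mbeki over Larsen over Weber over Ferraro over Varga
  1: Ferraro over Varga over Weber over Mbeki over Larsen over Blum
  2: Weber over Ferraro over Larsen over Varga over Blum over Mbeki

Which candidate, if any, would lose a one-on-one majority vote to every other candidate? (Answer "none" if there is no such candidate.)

none

Head-to-head results (11 committee members):
Blum vs Ferraro: 5+2 = 7 for Blum, 4 for Ferraro — Blum by 7–4.
Blum vs Larsen: Larsen, 8–3.
Blum vs Mbeki: Blum is ranked higher on 1+2+2 = 5 ballots, Mbeki on 6. Mbeki wins 6–5.
Blum vs Weber: Blum preferred on 2 ballots; Weber wins 9–2.
Blum vs Varga: Blum is ranked higher on 1+2 = 3 ballots, Varga on 8. Varga wins 8–3.
Ferraro vs Larsen: Ferraro preferred on 1+1+2 = 4 ballots; Larsen wins 7–4.
Ferraro vs Mbeki: Mbeki wins 7–4.
Ferraro vs Weber: Ferraro is ranked higher on 1 ballot, Weber on 10. Weber wins 10–1.
Ferraro vs Varga: Ferraro, 6–5.
Larsen vs Mbeki: Larsen wins 7–4.
Larsen vs Weber: 2 to 9, Weber.
Larsen vs Varga: Larsen preferred on 1+2+2 = 5 ballots; Varga wins 6–5.
Mbeki vs Weber: Weber, 9–2.
Mbeki vs Varga: 3 to 8, Varga.
Weber vs Varga: 1+5+2+2 = 10 for Weber, 1 for Varga — Weber by 10–1.
No candidate is winless: Blum beats Ferraro; Ferraro beats Varga; Larsen beats Blum; Mbeki beats Blum; Weber beats Blum; Varga beats Blum. There is no Condorcet loser.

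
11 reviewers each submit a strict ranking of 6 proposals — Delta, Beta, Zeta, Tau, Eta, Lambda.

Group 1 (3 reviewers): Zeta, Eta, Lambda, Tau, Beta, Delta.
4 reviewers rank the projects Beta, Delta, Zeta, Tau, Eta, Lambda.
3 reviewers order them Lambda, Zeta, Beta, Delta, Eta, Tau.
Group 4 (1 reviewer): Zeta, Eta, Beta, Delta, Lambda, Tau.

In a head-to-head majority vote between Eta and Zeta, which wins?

Zeta

No ballot ranks Eta above Zeta: 0.
Ballots ranking Zeta above Eta: 11 − 0 = 11.
Zeta wins the head-to-head 11–0.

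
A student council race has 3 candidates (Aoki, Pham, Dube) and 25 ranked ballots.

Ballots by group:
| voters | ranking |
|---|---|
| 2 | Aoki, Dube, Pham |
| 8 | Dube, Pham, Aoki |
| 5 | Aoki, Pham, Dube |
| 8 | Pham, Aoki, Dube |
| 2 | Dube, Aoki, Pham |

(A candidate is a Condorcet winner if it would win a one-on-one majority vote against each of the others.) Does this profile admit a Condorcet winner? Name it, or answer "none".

Pham

Pairwise majorities:
Aoki vs Pham: 2+5+2 = 9 for Aoki, 16 for Pham — Pham by 16–9.
Aoki vs Dube: Aoki is ranked higher on 2+5+8 = 15 ballots, Dube on 10. Aoki wins 15–10.
Pham vs Dube: Pham preferred on 5+8 = 13 ballots; Pham wins 13–12.
Only Pham has no losses; Pham is the Condorcet winner.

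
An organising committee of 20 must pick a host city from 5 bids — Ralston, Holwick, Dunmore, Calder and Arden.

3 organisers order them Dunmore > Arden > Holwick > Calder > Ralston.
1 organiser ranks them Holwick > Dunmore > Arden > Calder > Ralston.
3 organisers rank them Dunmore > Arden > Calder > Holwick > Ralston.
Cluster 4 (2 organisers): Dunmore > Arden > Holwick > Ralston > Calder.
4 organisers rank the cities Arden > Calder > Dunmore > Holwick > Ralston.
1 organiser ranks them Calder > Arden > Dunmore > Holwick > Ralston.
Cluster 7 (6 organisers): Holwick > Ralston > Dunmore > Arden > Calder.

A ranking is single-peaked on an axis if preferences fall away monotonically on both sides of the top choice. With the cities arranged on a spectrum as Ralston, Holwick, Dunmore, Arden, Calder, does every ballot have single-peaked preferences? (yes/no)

yes

Axis positions: Ralston=1, Holwick=2, Dunmore=3, Arden=4, Calder=5.
Cluster 1 (peak Dunmore at position 3): ranking walks positions 3-4-2-5-1, expanding outward from the peak — single-peaked.
Cluster 2 (peak Holwick at position 2): ranking walks positions 2-3-4-5-1, expanding outward from the peak — single-peaked.
Cluster 3 (peak Dunmore at position 3): ranking walks positions 3-4-5-2-1, expanding outward from the peak — single-peaked.
Cluster 4 (peak Dunmore at position 3): ranking walks positions 3-4-2-1-5, expanding outward from the peak — single-peaked.
Cluster 5 (peak Arden at position 4): ranking walks positions 4-5-3-2-1, expanding outward from the peak — single-peaked.
Cluster 6 (peak Calder at position 5): ranking walks positions 5-4-3-2-1, expanding outward from the peak — single-peaked.
Cluster 7 (peak Holwick at position 2): ranking walks positions 2-1-3-4-5, expanding outward from the peak — single-peaked.
Every ranking is single-peaked on this axis.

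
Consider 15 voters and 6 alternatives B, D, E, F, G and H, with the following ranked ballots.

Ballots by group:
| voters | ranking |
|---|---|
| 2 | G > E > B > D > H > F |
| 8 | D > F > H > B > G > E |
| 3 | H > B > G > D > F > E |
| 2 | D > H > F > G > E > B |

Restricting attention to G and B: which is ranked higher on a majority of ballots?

B

Ballots ranking G above B: 2 + 2 = 4.
Ballots ranking B above G: 15 − 4 = 11.
B wins the head-to-head 11–4.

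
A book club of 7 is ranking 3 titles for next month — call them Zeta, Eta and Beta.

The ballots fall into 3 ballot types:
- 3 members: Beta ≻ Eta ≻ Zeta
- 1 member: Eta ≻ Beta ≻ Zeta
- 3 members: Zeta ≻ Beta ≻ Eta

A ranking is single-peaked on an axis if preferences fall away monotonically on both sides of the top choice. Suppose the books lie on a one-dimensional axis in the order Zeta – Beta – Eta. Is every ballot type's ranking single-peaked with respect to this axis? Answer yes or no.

Axis positions: Zeta=1, Beta=2, Eta=3.
Ballot type 1 (peak Beta at position 2): ranking walks positions 2-3-1, expanding outward from the peak — single-peaked.
Ballot type 2 (peak Eta at position 3): ranking walks positions 3-2-1, expanding outward from the peak — single-peaked.
Ballot type 3 (peak Zeta at position 1): ranking walks positions 1-2-3, expanding outward from the peak — single-peaked.
Every ranking is single-peaked on this axis.

yes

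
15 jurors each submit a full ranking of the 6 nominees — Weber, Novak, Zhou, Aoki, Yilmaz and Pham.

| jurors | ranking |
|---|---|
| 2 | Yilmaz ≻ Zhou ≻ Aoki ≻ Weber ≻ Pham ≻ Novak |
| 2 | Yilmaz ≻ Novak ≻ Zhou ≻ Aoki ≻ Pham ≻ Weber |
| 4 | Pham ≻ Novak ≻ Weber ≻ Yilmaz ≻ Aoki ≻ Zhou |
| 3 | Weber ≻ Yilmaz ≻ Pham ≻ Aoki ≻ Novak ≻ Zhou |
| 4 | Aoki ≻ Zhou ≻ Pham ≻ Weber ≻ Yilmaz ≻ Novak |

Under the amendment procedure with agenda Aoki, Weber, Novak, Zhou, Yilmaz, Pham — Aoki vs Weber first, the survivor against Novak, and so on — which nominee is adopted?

Pham

Round 1: Aoki vs Weber — 8–7, Aoki advances.
Round 2: Aoki vs Novak — 9–6, Aoki advances.
Round 3: Aoki vs Zhou — 11–4, Aoki advances.
Round 4: Aoki vs Yilmaz — 4–11, Yilmaz advances.
Round 5: Yilmaz vs Pham — 7–8, Pham advances.
Pham survives the agenda.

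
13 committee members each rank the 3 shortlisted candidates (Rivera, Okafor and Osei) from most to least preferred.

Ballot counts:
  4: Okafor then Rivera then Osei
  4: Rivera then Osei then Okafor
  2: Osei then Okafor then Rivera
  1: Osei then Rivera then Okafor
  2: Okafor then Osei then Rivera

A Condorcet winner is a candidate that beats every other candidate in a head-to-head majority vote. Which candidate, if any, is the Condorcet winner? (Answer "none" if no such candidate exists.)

none

Pairwise majorities:
Rivera–Okafor: Okafor 8–5.
Rivera vs Osei: Rivera preferred on 4+4 = 8 ballots; Rivera wins 8–5.
Okafor vs Osei: 6 to 7, Osei.
No candidate is unbeaten: Rivera loses to Okafor; Okafor loses to Osei; Osei loses to Rivera. In particular Rivera > Osei > Okafor > Rivera is a majority cycle — no Condorcet winner exists.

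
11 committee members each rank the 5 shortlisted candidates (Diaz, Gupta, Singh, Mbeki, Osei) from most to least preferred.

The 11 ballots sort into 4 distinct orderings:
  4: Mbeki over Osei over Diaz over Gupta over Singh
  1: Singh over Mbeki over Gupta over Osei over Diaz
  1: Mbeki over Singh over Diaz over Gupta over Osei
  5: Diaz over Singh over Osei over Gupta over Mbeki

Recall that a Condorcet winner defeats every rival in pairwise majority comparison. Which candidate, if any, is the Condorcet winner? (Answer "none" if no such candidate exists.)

none

Pairwise majorities:
Diaz vs Gupta: 10 to 1, Diaz.
Diaz vs Singh: Diaz preferred on 4+5 = 9 ballots; Diaz wins 9–2.
Diaz vs Mbeki: 5 for Diaz, 6 for Mbeki — Mbeki by 6–5.
Diaz vs Osei: 6 to 5, Diaz.
Gupta vs Singh: Gupta preferred on 4 ballots; Singh wins 7–4.
Gupta vs Mbeki: Gupta preferred on 5 ballots; Mbeki wins 6–5.
Gupta vs Osei: 2 to 9, Osei.
Singh vs Mbeki: 6 to 5, Singh.
Singh vs Osei: Singh is ranked higher on 1+1+5 = 7 ballots, Osei on 4. Singh wins 7–4.
Mbeki vs Osei: Mbeki is ranked higher on 4+1+1 = 6 ballots, Osei on 5. Mbeki wins 6–5.
Each candidate drops at least one matchup (Diaz loses to Mbeki; Gupta loses to Diaz; Singh loses to Diaz; Mbeki loses to Singh; Osei loses to Diaz); the cycle Diaz > Singh > Mbeki > Diaz rules out a Condorcet winner.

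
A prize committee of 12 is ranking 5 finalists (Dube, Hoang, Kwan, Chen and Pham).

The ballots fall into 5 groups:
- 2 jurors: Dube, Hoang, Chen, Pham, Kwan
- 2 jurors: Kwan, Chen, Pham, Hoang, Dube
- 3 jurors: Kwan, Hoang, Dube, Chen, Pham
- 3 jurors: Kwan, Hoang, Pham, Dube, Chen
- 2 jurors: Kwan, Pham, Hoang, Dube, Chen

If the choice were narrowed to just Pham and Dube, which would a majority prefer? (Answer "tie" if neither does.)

Ballots ranking Pham above Dube: 2 + 3 + 2 = 7.
Ballots ranking Dube above Pham: 12 − 7 = 5.
Pham wins the head-to-head 7–5.

Pham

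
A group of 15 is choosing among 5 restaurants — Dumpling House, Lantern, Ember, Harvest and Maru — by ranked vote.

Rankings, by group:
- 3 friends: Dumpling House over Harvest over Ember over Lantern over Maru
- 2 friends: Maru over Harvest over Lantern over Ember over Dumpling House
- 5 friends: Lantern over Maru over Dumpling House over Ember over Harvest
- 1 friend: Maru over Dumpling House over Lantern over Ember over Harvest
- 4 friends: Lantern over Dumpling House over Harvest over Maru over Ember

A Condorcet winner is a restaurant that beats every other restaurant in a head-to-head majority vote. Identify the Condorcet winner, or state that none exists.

Head-to-head results (15 friends):
Dumpling House–Lantern: Lantern 11–4.
Dumpling House vs Ember: Dumpling House, 13–2.
Dumpling House–Harvest: Dumpling House 13–2.
Dumpling House vs Maru: Maru wins 8–7.
Lantern vs Ember: Lantern wins 12–3.
Lantern vs Harvest: Lantern wins 10–5.
Lantern vs Maru: Lantern, 12–3.
Ember–Harvest: Harvest 9–6.
Ember vs Maru: Maru wins 12–3.
Harvest vs Maru: Maru, 8–7.
Only Lantern has no losses; Lantern is the Condorcet winner.

Lantern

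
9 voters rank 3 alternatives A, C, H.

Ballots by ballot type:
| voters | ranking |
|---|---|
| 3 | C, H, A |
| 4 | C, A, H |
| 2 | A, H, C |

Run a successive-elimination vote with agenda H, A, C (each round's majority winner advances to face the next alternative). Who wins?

Round 1: H vs A — 3–6, A advances.
Round 2: A vs C — 2–7, C advances.
The agenda winner is C.

C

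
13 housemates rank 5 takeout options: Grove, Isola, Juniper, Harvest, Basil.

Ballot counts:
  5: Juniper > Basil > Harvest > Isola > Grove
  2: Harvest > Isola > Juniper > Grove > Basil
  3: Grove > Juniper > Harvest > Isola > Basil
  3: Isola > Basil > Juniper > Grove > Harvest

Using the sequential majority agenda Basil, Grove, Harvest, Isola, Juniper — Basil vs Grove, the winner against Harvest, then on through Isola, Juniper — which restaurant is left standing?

Round 1: Basil vs Grove — 8–5, Basil advances.
Round 2: Basil vs Harvest — 8–5, Basil advances.
Round 3: Basil vs Isola — 5–8, Isola advances.
Round 4: Isola vs Juniper — 5–8, Juniper advances.
Juniper survives the agenda.

Juniper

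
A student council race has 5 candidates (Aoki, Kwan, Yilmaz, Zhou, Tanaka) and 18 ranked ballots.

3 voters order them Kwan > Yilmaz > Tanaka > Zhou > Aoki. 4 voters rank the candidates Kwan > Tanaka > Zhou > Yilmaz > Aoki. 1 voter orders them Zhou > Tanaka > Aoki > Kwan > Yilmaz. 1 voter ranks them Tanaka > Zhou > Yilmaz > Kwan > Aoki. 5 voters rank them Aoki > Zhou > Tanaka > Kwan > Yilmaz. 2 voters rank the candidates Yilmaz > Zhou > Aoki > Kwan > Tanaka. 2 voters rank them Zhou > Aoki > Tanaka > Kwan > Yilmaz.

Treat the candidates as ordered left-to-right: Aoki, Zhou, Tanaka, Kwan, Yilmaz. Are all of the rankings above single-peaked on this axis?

Axis positions: Aoki=1, Zhou=2, Tanaka=3, Kwan=4, Yilmaz=5.
Cluster 1 (peak Kwan at position 4): ranking walks positions 4-5-3-2-1, expanding outward from the peak — single-peaked.
Cluster 2 (peak Kwan at position 4): ranking walks positions 4-3-2-5-1, expanding outward from the peak — single-peaked.
Cluster 3 (peak Zhou at position 2): ranking walks positions 2-3-1-4-5, expanding outward from the peak — single-peaked.
Cluster 4: ranking walks positions 3-2-5-4-1; Yilmaz is ranked above Kwan even though Kwan lies between Yilmaz and the peak Tanaka on the axis — preferences dip and rise again. Not single-peaked.
Cluster 5 (peak Aoki at position 1): ranking walks positions 1-2-3-4-5, expanding outward from the peak — single-peaked.
Cluster 6: ranking walks positions 5-2-1-4-3; Zhou is ranked above Kwan even though Kwan lies between Zhou and the peak Yilmaz on the axis — preferences dip and rise again. Not single-peaked.
Cluster 7 (peak Zhou at position 2): ranking walks positions 2-1-3-4-5, expanding outward from the peak — single-peaked.
Cluster 4 violates single-peakedness, so the profile is not single-peaked on this axis.

no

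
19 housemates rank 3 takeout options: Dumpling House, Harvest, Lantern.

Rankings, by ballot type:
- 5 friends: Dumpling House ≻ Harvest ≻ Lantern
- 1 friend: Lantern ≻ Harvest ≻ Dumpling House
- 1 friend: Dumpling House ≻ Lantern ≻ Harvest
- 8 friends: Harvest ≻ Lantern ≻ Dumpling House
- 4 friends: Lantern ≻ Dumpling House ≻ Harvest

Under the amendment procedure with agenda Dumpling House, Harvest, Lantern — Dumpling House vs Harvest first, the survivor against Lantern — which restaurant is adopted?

Lantern

Round 1: Dumpling House vs Harvest — 10–9, Dumpling House advances.
Round 2: Dumpling House vs Lantern — 6–13, Lantern advances.
The agenda winner is Lantern.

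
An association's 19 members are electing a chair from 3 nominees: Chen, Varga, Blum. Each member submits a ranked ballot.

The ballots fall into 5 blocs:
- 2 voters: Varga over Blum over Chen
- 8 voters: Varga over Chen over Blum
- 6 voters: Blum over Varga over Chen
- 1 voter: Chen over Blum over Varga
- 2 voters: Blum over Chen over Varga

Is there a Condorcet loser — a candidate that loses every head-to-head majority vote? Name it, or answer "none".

Head-to-head results (19 voters):
Chen vs Varga: Varga wins 16–3.
Chen vs Blum: Blum, 10–9.
Varga vs Blum: 10 to 9, Varga.
Chen is beaten in every head-to-head and is the Condorcet loser.

Chen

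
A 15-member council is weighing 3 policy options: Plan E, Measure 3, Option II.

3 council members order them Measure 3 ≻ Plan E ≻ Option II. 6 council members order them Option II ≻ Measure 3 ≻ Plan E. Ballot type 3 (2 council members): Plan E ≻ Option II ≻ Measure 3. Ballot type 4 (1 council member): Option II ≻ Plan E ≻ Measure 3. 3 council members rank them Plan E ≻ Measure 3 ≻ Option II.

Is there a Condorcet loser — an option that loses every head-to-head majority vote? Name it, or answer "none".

Head-to-head results (15 council members):
Plan E vs Measure 3: 2+1+3 = 6 for Plan E, 9 for Measure 3 — Measure 3 by 9–6.
Plan E vs Option II: 8 to 7, Plan E.
Measure 3 vs Option II: Measure 3 preferred on 3+3 = 6 ballots; Option II wins 9–6.
Every option wins at least one matchup (Plan E beats Option II; Measure 3 beats Plan E; Option II beats Measure 3), so there is no Condorcet loser.

none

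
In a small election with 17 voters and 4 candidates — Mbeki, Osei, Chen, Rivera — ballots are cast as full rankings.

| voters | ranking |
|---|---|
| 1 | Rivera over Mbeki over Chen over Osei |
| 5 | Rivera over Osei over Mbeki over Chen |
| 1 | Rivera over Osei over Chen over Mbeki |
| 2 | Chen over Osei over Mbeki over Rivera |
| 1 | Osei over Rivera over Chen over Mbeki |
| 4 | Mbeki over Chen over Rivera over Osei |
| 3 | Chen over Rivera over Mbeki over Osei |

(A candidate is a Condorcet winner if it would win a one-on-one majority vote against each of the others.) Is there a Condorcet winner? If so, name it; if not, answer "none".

Pairwise majorities:
Mbeki vs Osei: Osei, 9–8.
Mbeki vs Chen: Mbeki, 10–7.
Mbeki vs Rivera: Rivera, 11–6.
Osei vs Chen: Chen wins 10–7.
Osei–Rivera: Rivera 14–3.
Chen vs Rivera: Chen wins 9–8.
No candidate is unbeaten: Mbeki loses to Osei; Osei loses to Chen; Chen loses to Mbeki; Rivera loses to Chen. In particular Mbeki > Chen > Osei > Mbeki is a majority cycle — no Condorcet winner exists.

none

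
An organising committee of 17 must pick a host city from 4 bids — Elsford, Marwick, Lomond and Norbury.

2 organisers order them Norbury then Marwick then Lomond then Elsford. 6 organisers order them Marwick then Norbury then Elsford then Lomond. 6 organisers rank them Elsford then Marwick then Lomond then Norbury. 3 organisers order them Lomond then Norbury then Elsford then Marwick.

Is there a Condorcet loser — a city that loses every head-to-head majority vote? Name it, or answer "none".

none

Pairwise majorities:
Elsford vs Marwick: Elsford wins 9–8.
Elsford vs Lomond: Elsford, 12–5.
Elsford vs Norbury: 6 for Elsford, 11 for Norbury — Norbury by 11–6.
Marwick–Lomond: Marwick 14–3.
Marwick vs Norbury: 6+6 = 12 for Marwick, 5 for Norbury — Marwick by 12–5.
Lomond vs Norbury: Lomond preferred on 6+3 = 9 ballots; Lomond wins 9–8.
Each city has at least one pairwise win (Elsford beats Marwick; Marwick beats Lomond; Lomond beats Norbury; Norbury beats Elsford) — no Condorcet loser.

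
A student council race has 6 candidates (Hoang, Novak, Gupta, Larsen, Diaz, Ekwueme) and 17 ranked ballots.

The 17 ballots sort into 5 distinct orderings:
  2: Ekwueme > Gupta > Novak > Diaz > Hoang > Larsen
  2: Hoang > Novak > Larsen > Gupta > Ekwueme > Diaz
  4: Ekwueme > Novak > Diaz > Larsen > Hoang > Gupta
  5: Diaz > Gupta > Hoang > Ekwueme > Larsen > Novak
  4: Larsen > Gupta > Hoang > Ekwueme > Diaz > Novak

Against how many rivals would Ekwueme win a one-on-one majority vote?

3

Ekwueme against each rival (17 voters):
Ekwueme vs Hoang: Ekwueme is ranked higher on 2+4 = 6 ballots, Hoang on 11. Hoang wins 11–6.
Ekwueme–Novak: Ekwueme 15–2.
Ekwueme vs Gupta: Ekwueme preferred on 2+4 = 6 ballots; Gupta wins 11–6.
Ekwueme vs Larsen: Ekwueme wins 11–6.
Ekwueme vs Diaz: Ekwueme wins 12–5.
Ekwueme beats Novak, Larsen, Diaz; loses to Hoang, Gupta — 3 pairwise wins.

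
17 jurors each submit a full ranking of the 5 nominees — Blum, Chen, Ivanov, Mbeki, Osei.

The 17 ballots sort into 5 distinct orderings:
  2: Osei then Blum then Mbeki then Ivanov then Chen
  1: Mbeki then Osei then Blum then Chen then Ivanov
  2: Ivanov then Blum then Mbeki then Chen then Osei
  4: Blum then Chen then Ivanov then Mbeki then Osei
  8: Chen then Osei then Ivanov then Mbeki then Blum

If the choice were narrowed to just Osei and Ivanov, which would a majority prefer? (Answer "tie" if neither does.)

Osei

Ballots ranking Osei above Ivanov: 2 + 1 + 8 = 11.
Ballots ranking Ivanov above Osei: 17 − 11 = 6.
Osei wins the head-to-head 11–6.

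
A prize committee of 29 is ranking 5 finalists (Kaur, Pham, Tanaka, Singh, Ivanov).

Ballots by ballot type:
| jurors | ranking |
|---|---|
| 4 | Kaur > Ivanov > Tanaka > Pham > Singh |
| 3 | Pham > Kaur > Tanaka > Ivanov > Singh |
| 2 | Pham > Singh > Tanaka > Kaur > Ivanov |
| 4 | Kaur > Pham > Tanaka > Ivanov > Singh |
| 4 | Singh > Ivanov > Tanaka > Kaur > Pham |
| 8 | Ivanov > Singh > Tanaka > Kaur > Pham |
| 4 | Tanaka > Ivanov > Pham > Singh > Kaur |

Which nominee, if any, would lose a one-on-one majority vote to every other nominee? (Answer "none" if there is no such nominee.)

none

Pairwise majorities:
Kaur vs Pham: 4+4+4+8 = 20 for Kaur, 9 for Pham — Kaur by 20–9.
Kaur vs Tanaka: Kaur preferred on 4+3+4 = 11 ballots; Tanaka wins 18–11.
Kaur vs Singh: 11 to 18, Singh.
Kaur–Ivanov: Ivanov 16–13.
Pham vs Tanaka: Pham is ranked higher on 3+2+4 = 9 ballots, Tanaka on 20. Tanaka wins 20–9.
Pham vs Singh: Pham wins 17–12.
Pham vs Ivanov: 9 to 20, Ivanov.
Tanaka–Singh: Tanaka 15–14.
Tanaka vs Ivanov: Ivanov, 16–13.
Singh vs Ivanov: 6 to 23, Ivanov.
Each nominee has at least one pairwise win (Kaur beats Pham; Pham beats Singh; Tanaka beats Kaur; Singh beats Kaur; Ivanov beats Kaur) — no Condorcet loser.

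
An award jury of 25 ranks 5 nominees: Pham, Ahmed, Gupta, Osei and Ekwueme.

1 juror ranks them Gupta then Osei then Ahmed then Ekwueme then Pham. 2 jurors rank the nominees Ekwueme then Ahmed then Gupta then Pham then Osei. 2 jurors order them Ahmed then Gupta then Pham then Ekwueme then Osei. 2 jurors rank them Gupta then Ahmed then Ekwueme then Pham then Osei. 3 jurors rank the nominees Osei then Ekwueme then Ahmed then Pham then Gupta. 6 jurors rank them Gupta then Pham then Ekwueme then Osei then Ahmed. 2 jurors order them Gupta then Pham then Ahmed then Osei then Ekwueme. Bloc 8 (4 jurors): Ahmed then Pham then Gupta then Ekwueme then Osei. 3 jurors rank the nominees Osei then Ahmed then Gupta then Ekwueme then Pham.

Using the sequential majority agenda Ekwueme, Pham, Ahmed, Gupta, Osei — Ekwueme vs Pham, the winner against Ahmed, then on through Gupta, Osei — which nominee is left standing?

Osei

Round 1: Ekwueme vs Pham — 11–14, Pham advances.
Round 2: Pham vs Ahmed — 8–17, Ahmed advances.
Round 3: Ahmed vs Gupta — 14–11, Ahmed advances.
Round 4: Ahmed vs Osei — 12–13, Osei advances.
Osei survives the agenda.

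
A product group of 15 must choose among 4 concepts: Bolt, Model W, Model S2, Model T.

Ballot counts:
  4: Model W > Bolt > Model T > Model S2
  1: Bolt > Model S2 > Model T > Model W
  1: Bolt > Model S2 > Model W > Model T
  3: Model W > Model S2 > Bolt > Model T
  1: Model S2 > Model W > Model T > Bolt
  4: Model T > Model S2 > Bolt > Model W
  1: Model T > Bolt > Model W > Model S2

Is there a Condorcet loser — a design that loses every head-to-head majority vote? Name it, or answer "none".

Pairwise majorities:
Bolt vs Model W: Model W wins 8–7.
Bolt vs Model S2: Bolt is ranked higher on 4+1+1+1 = 7 ballots, Model S2 on 8. Model S2 wins 8–7.
Bolt–Model T: Bolt 9–6.
Model W vs Model S2: Model W is ranked higher on 4+3+1 = 8 ballots, Model S2 on 7. Model W wins 8–7.
Model W vs Model T: 9 to 6, Model W.
Model S2 vs Model T: Model S2 is ranked higher on 1+1+3+1 = 6 ballots, Model T on 9. Model T wins 9–6.
Every design wins at least one matchup (Bolt beats Model T; Model W beats Bolt; Model S2 beats Bolt; Model T beats Model S2), so there is no Condorcet loser.

none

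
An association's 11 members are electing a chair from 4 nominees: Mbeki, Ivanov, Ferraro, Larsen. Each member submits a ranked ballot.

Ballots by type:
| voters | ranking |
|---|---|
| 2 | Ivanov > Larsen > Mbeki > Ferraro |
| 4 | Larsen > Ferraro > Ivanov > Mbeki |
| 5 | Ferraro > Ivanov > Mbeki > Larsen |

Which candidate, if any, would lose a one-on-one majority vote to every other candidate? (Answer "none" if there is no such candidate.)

Head-to-head results (11 voters):
Mbeki–Ivanov: Ivanov 11–0.
Mbeki vs Ferraro: Ferraro, 9–2.
Mbeki–Larsen: Larsen 6–5.
Ivanov vs Ferraro: Ferraro, 9–2.
Ivanov vs Larsen: Ivanov wins 7–4.
Ferraro–Larsen: Larsen 6–5.
Mbeki loses to every other candidate — it is the Condorcet loser.

Mbeki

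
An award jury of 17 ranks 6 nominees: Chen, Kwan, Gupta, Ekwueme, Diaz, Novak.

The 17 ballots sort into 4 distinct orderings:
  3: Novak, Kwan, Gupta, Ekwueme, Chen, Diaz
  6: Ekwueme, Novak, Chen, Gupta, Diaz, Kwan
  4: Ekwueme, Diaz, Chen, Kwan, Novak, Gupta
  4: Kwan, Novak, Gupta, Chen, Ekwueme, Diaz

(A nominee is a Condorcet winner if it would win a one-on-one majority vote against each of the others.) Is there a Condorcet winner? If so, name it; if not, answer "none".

Ekwueme

Head-to-head results (17 jurors):
Chen vs Kwan: Chen, 10–7.
Chen vs Gupta: Chen wins 10–7.
Chen–Ekwueme: Ekwueme 13–4.
Chen–Diaz: Chen 13–4.
Chen–Novak: Novak 13–4.
Kwan vs Gupta: Kwan wins 11–6.
Kwan–Ekwueme: Ekwueme 10–7.
Kwan–Diaz: Diaz 10–7.
Kwan–Novak: Novak 9–8.
Gupta vs Ekwueme: Ekwueme, 10–7.
Gupta vs Diaz: Gupta wins 13–4.
Gupta vs Novak: Novak, 17–0.
Ekwueme–Diaz: Ekwueme 17–0.
Ekwueme vs Novak: Ekwueme wins 10–7.
Diaz vs Novak: Novak, 13–4.
Ekwueme wins every pairwise contest, so Ekwueme is the Condorcet winner.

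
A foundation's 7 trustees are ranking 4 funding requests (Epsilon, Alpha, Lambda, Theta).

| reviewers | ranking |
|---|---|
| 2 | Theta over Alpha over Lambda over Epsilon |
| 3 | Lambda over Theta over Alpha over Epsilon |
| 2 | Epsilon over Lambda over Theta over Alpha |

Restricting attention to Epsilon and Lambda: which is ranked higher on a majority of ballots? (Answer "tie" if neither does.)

Ballots ranking Epsilon above Lambda: 2.
Ballots ranking Lambda above Epsilon: 7 − 2 = 5.
Lambda wins the head-to-head 5–2.

Lambda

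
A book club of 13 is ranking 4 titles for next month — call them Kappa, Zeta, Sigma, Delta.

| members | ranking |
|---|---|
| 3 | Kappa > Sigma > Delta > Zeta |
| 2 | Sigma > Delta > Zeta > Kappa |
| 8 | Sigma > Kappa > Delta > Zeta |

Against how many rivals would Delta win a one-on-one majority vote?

1

Delta against each rival (13 members):
Delta vs Kappa: Delta preferred on 2 ballots; Kappa wins 11–2.
Delta vs Zeta: 3+2+8 = 13 for Delta, 0 for Zeta — Delta by 13–0.
Delta vs Sigma: Delta is ranked higher on 0 ballots, Sigma on 13. Sigma wins 13–0.
Delta beats Zeta; loses to Kappa, Sigma — 1 pairwise win.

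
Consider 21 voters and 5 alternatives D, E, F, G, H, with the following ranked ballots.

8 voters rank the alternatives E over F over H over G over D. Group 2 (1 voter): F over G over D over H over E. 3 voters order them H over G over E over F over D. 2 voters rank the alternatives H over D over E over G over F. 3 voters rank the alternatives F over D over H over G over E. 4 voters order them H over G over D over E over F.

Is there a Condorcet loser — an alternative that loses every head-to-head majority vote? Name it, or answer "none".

Pairwise majorities:
D vs E: E, 11–10.
D vs F: 6 to 15, F.
D vs G: G, 16–5.
D vs H: 1+3 = 4 for D, 17 for H — H by 17–4.
E vs F: 17 to 4, E.
E vs G: E is ranked higher on 8+2 = 10 ballots, G on 11. G wins 11–10.
E vs H: 8 to 13, H.
F vs G: F is ranked higher on 8+1+3 = 12 ballots, G on 9. F wins 12–9.
F–H: F 12–9.
G vs H: 1 for G, 20 for H — H by 20–1.
D loses to every other alternative — it is the Condorcet loser.

D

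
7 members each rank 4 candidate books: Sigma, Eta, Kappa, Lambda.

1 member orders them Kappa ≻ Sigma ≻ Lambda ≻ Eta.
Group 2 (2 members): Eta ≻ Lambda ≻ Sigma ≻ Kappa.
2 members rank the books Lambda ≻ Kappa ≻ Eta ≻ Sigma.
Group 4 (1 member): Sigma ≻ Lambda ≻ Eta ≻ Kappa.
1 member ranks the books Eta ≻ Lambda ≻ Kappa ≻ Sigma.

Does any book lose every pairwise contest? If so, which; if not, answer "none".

Sigma

Head-to-head results (7 members):
Sigma vs Eta: 1+1 = 2 for Sigma, 5 for Eta — Eta by 5–2.
Sigma vs Kappa: Kappa, 4–3.
Sigma–Lambda: Lambda 5–2.
Eta vs Kappa: Eta is ranked higher on 2+1+1 = 4 ballots, Kappa on 3. Eta wins 4–3.
Eta vs Lambda: 3 to 4, Lambda.
Kappa vs Lambda: 1 for Kappa, 6 for Lambda — Lambda by 6–1.
Sigma loses to every other book — it is the Condorcet loser.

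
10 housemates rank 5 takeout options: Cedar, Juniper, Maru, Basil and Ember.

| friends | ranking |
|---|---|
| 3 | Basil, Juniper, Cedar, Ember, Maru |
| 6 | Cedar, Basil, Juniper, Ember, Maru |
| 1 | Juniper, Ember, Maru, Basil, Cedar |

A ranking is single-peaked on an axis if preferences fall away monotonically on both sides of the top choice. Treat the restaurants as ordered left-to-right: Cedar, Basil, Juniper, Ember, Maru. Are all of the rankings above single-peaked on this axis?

yes

Axis positions: Cedar=1, Basil=2, Juniper=3, Ember=4, Maru=5.
Faction 1 (peak Basil at position 2): ranking walks positions 2-3-1-4-5, expanding outward from the peak — single-peaked.
Faction 2 (peak Cedar at position 1): ranking walks positions 1-2-3-4-5, expanding outward from the peak — single-peaked.
Faction 3 (peak Juniper at position 3): ranking walks positions 3-4-5-2-1, expanding outward from the peak — single-peaked.
Every ranking is single-peaked on this axis.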